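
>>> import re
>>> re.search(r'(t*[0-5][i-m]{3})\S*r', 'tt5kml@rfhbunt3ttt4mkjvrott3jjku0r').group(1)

Pattern: zero or more of a literal 't', then a character in [0-5], then exactly 3 of a character in [i-m] (captured); then zero or more of a non-whitespace character, then the literal 'r'.
`re.search` scans for the first position where the pattern succeeds.
The match spans [0:34] → 'tt5kml@rfhbunt3ttt4mkjvrott3jjku0r'.
Captured: group 1 = 'tt5kml'.

'tt5kml'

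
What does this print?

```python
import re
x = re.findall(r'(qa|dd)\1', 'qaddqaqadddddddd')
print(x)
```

['qa', 'dd', 'dd']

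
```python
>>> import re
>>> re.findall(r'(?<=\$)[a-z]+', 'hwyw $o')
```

Lookahead/lookbehind check context without consuming it, so the matched span excludes the asserted characters.
Scanning left to right: at [6:7] → 'o'.
Since nothing is captured, `findall` lists the 1 matched substring directly.

['o']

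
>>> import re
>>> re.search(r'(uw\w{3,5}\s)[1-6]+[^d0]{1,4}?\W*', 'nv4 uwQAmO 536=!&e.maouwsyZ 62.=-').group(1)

'uwQAmO '

The match spans [4:17] → 'uwQAmO 536=!&'.
Captured: group 1 = 'uwQAmO '.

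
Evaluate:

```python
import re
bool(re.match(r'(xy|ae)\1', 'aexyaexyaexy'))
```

False

The backreference `\1` re-matches whatever the first group consumed, character for character.
`re.match` won't scan ahead — the pattern has to work from the very first character.
Here the string doesn't start with a match, so the call returns None, and `bool(None)` is False.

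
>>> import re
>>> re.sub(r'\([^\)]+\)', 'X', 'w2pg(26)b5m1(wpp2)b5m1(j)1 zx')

'w2pgXb5m1Xb5m1X1 zx'

Each match is replaced by 'X'.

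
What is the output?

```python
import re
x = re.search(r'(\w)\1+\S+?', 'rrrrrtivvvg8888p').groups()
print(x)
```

('r',)

The backreference `\1` re-matches whatever the first group consumed, character for character.
`search` walks the string left to right and returns the first match it finds.
The match spans [0:6] → 'rrrrrt'.
Captured: group 1 = 'r'.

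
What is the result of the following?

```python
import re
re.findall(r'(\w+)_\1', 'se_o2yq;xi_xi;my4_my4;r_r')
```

['xi', 'my4', 'r']

`\1` has to match the exact text group 1 already captured.
One capturing group, so `findall` returns just the captured substring from each match — 3 in all.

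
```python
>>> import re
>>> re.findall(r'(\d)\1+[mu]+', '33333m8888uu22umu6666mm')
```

['3', '8', '2', '6']

After group 1 captures some text, `\1` only succeeds where that same text appears again.
Walking the string: at [0:6] match '33333m', group 1 = '3'; at [6:12] match '8888uu', group 1 = '8'; at [12:17] match '22umu', group 1 = '2'; at [17:23] match '6666mm', group 1 = '6'.
With a single group, `findall` returns only what that group captured — 4 items.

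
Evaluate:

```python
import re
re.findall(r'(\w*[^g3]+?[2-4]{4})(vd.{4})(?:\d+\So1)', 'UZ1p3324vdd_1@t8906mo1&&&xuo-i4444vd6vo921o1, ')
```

This matches zero or more of a word character, then one or more of any character except [g3] (lazy), then exactly 4 of a character in [2-4] (captured); then the literal 'vd', then exactly 4 of any character (captured); then one or more of a digit, then a non-whitespace character, then the literal 'o1' (non-capturing group).
Scanning left to right: at [0:44] match 'UZ1p3324vdd_1@t8906mo1&&&xuo-i4444vd6vo921o1', groups = ('UZ1p3324vdd_1@t8906mo1&&&xuo-i4444', 'vd6vo9').
2 groups means the one result is a tuple of 2 captured strings — 1 here.

[('UZ1p3324vdd_1@t8906mo1&&&xuo-i4444', 'vd6vo9')]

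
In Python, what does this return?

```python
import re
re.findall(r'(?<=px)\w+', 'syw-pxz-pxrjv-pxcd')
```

['z', 'rjv', 'cd']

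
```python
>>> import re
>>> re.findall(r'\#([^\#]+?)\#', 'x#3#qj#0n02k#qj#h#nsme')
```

Because there's exactly one group, `findall` drops the full match and keeps group 1 from each hit.

['3', '0n02k', 'h']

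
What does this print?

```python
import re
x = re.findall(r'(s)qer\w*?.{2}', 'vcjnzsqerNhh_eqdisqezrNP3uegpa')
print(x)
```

Pattern: a literal 's' (captured); then the literal 'qer', then zero or more of a word character (lazy), then exactly 2 of any character.
Walking the string: at [5:11] match 'sqerNh', group 1 = 's'.
Because there's exactly one group, `findall` drops the full match and keeps group 1 from the one hit.

['s']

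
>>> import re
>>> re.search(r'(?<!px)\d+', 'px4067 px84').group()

'067'

Because the assertion is negative and zero-width, positions next to the forbidden text are skipped.
Unlike `match`, `search` isn't anchored — it looks for the pattern anywhere in the string.
The match spans [3:6] → '067'.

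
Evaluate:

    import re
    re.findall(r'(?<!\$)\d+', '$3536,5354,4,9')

['536', '5354', '4', '9']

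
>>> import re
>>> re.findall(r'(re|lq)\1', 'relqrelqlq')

A backreference is literal: `\1` must see the identical characters the first group matched.
One capturing group, so `findall` returns just the captured substring from the one match — 1 in all.

['lq']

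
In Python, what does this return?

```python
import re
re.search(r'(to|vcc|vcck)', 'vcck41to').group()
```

'vcc'

The regex engine tests alternatives in the order written; an earlier branch that matches wins even if a later one would match more.
Unlike `match`, `search` isn't anchored — it looks for the pattern anywhere in the string.
The match spans [0:3] → 'vcc'.
Captured: group 1 = 'vcc'.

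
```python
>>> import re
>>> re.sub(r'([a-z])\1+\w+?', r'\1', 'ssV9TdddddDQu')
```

's9TdQu'

After group 1 captures some text, `\1` only succeeds where that same text appears again.
`\1` in the replacement pulls in group 1's text for each match.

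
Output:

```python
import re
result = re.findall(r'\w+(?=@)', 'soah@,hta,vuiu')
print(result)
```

['soah']

The lookaround is zero-width — it requires the adjacent text to match without consuming it, so the asserted text isn't part of the match.
With no groups in the pattern, `findall` gives back each whole match — 1 here.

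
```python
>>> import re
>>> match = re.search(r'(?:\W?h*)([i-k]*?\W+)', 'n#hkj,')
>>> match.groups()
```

The match spans [1:6] → '#hkj,'.
Captured: group 1 = 'kj,'.

('kj,',)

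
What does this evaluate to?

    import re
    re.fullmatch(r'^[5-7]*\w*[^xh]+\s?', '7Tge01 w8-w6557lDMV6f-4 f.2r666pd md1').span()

(0, 37)

Pattern: anchored at the start of the string; then zero or more of a character in [5-7], then zero or more of a word character; then one or more of any character except [xh], then optionally whitespace.
`re.fullmatch` requires the pattern to consume the entire string.
The match spans [0:37] → '7Tge01 w8-w6557lDMV6f-4 f.2r666pd md1'.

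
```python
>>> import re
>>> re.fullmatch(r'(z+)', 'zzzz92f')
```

For `fullmatch`, every character of the input must be accounted for by the pattern.
Here the pattern can't cover the whole string, so the call returns None.

None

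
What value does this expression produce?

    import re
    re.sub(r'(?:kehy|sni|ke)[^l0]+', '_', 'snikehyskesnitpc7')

'_'

`sub` substitutes '_' at each match site.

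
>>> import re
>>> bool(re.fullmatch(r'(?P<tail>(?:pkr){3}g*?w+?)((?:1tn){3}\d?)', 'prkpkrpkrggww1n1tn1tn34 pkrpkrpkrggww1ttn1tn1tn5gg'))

False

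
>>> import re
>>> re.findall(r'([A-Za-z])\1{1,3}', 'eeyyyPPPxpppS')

A backreference is literal: `\1` must see the identical characters the first group matched.
Because there's exactly one group, `findall` drops the full match and keeps group 1 from each hit.

['e', 'y', 'P', 'p']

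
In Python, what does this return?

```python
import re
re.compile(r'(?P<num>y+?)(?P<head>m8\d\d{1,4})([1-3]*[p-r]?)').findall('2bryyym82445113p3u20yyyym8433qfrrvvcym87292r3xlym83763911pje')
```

[('yyy', 'm824451', '13p'), ('yyyy', 'm8433', 'q'), ('y', 'm87292', 'r'), ('y', 'm837639', '11p')]

Pattern: one or more of a literal 'y' (lazy) (captured as 'num'); then the literal 'm8', then a digit, then 1 to 4 of a digit (captured as 'head'); then zero or more of a character in [1-3], then optionally a character in [p-r] (captured).
Walking the string: at [3:16] match 'yyym82445113p', groups = ('yyy', 'm824451', '13p'); at [20:30] match 'yyyym8433q', groups = ('yyyy', 'm8433', 'q'); at [36:44] match 'ym87292r', groups = ('y', 'm87292', 'r'); at [47:58] match 'ym83763911p', groups = ('y', 'm837639', '11p').
Multiple groups make `findall` return tuples — one 3-tuple for each match.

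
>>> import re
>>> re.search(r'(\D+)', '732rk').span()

The match spans [3:5] → 'rk'.

(3, 5)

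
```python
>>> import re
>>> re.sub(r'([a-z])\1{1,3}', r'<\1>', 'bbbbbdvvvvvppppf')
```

'<b>bd<v>v<p>f'

After group 1 captures some text, `\1` only succeeds where that same text appears again.
The replacement refers to a captured group, so each match is rewritten using its own captured text.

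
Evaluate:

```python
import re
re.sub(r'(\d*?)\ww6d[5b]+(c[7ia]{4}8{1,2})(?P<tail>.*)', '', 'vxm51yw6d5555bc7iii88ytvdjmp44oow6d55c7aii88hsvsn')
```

'vxm'

The pattern matches zero or more of a digit (lazy) (captured); then a word character, then the literal 'w6d', then one or more of one of [5b]; then the literal 'c', then exactly 4 of one of [7ia], then 1 to 2 of the literal '8' (captured); then zero or more of any character (captured as 'tail').
Matches: at [3:49] → '51yw6d5555bc7iii88ytvdjmp44oow6d55c7aii88hsvsn'.
Every occurrence is swapped for ''.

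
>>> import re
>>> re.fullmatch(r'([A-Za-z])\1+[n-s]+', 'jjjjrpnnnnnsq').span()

(0, 13)

The backreference `\1` re-matches whatever the first group consumed, character for character.
`fullmatch` succeeds only if the pattern covers the string from start to end.
The match spans [0:13] → 'jjjjrpnnnnnsq'.
Captured: group 1 = 'j'.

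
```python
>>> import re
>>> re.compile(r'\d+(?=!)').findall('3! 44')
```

The lookaround is zero-width — it requires the adjacent text to match without consuming it, so the asserted text isn't part of the match.
Scanning left to right: at [0:1] → '3'.
No capturing groups, so `findall` returns the 1 full match string.

['3']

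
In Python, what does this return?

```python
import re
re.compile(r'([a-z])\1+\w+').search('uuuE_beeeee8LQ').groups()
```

The match spans [0:14] → 'uuuE_beeeee8LQ'.
Captured: group 1 = 'u'.

('u',)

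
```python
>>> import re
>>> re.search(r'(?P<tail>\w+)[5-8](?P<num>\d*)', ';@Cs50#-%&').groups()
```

Pattern: one or more of a word character (captured as 'tail'); then a character in [5-8]; then zero or more of a digit (captured as 'num').
`search` walks the string left to right and returns the first match it finds.
The match spans [2:6] → 'Cs50'.
Captured: group 1 = 'Cs', group 2 = '0'.

('Cs', '0')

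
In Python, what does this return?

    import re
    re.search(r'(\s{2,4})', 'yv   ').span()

The match spans [2:5] → '   '.

(2, 5)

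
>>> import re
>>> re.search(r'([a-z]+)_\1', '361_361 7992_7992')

None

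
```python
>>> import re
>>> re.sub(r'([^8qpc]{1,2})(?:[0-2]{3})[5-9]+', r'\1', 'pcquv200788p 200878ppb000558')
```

'pcquvp ppb'

Pattern: 1 to 2 of any character except [8qpc] (captured); then exactly 3 of a character in [0-2] (non-capturing group); then one or more of a character in [5-9].
Each match is replaced using the text its own group 1 captured.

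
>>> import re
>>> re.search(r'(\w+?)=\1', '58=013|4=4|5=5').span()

After group 1 captures some text, `\1` only succeeds where that same text appears again.
The match spans [7:10] → '4=4'.

(7, 10)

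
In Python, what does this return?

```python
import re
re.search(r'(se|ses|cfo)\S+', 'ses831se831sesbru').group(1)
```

The match spans [0:17] → 'ses831se831sesbru'.
Captured: group 1 = 'se'.

'se'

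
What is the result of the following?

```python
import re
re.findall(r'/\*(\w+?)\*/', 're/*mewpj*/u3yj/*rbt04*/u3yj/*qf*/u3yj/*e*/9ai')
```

Walking the string: at [2:11] match '/*mewpj*/', group 1 = 'mewpj'; at [15:24] match '/*rbt04*/', group 1 = 'rbt04'; at [28:34] match '/*qf*/', group 1 = 'qf'; at [38:43] match '/*e*/', group 1 = 'e'.
With a single group, `findall` returns only what that group captured — 4 items.

['mewpj', 'rbt04', 'qf', 'e']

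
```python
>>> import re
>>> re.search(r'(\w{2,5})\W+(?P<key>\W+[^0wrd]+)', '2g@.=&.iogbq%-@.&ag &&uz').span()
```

This matches 2 to 5 of a word character (captured); then one or more of a non-word character; then one or more of a non-word character, then one or more of any character except [0wrd] (captured as 'key').
`re.search` scans for the first position where the pattern succeeds.
The match spans [0:24] → '2g@.=&.iogbq%-@.&ag &&uz'.
Captured: group 1 = '2g', group 2 = '.iogbq%-@.&ag &&uz'.

(0, 24)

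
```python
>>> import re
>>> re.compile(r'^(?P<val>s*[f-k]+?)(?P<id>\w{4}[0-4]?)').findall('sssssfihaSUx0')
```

[('sssssf', 'ihaS')]

The pattern matches anchored at the start of the string; then zero or more of the literal 's', then one or more of a character in [f-k] (lazy) (captured as 'val'); then exactly 4 of a word character, then optionally a character in [0-4] (captured as 'id').
A non-greedy quantifier consumes as few characters as it can — just enough that the remainder of the pattern still matches from where it stops; whatever follows it matches normally.
Matches: at [0:10] match 'sssssfihaS', groups = ('sssssf', 'ihaS').
2 groups means the one result is a tuple of 2 captured strings — 1 here.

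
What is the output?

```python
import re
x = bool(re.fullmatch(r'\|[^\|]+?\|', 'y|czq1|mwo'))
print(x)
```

For `fullmatch`, every character of the input must be accounted for by the pattern.
Here the pattern can't cover the whole string, so the call returns None, and `bool(None)` is False.

False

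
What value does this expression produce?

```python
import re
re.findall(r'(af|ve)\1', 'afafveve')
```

`\1` has to match the exact text group 1 already captured.
One capturing group, so `findall` returns just the captured substring from each match — 2 in all.

['af', 've']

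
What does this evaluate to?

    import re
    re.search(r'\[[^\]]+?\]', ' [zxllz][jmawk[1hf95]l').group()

'[zxllz]'

Unlike `match`, `search` isn't anchored — it looks for the pattern anywhere in the string.
The match spans [1:8] → '[zxllz]'.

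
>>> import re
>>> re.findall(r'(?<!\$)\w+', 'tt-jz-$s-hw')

['tt', 'jz', 'hw']

Because the assertion is negative and zero-width, positions next to the forbidden text are skipped.
`findall` yields the raw match text (3 of them) because the pattern has no groups.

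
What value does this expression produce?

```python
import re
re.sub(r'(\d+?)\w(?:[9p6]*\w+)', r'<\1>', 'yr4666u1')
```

'yr<4>'

The pattern matches one or more of a digit (lazy) (captured); then a word character; then zero or more of one of [9p6], then one or more of a word character (non-capturing group).
A `+?`/`*?`/`{m,n}?` starts at its minimum and grows only as far as needed for what follows to match.
Matches: at [2:8] → '4666u1'.
The replacement refers to a captured group, so each match is rewritten using its own captured text.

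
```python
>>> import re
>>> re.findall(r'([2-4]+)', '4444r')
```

['4444']

One capturing group, so `findall` returns just the captured substring from the one match — 1 in all.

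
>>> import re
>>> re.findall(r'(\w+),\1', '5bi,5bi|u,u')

['5bi', 'u']

The backreference `\1` re-matches whatever the first group consumed, character for character.
With a single group, `findall` returns only what that group captured — 2 items.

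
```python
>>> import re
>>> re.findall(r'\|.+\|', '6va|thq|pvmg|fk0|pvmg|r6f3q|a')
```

Since nothing is captured, `findall` lists the 1 matched substring directly.

['|thq|pvmg|fk0|pvmg|r6f3q|']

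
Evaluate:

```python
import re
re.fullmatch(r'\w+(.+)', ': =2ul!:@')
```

None

`re.fullmatch` requires the pattern to consume the entire string.
Here the string isn't matched end-to-end, so the call returns None.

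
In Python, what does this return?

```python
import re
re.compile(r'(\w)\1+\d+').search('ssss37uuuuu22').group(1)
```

's'

`\1` is not a pattern — it's the concrete string captured by group 1, re-applied verbatim.
`re.search` tries every starting position until one works.
The match spans [0:6] → 'ssss37'.
Captured: group 1 = 's'.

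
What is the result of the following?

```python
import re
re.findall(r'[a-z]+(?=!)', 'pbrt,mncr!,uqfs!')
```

The `(?=…)`/`(?<=…)` assertion just peeks at neighbouring text; it doesn't advance the match position.
Matches: at [5:9] → 'mncr'; at [11:15] → 'uqfs'.
Since nothing is captured, `findall` lists the 2 matched substrings directly.

['mncr', 'uqfs']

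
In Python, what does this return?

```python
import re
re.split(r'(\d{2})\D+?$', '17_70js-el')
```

['17_', '70', '']

Pattern: exactly 2 of a digit (captured); then one or more of a non-digit (lazy); then anchored at the end.
Matches to split on: at [3:10] → '70js-el'.
`re.split` interleaves the captured-group text with the surrounding fragments.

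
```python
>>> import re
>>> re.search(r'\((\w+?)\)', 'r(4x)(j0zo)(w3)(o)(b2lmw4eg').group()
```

The match spans [1:5] → '(4x)'.

'(4x)'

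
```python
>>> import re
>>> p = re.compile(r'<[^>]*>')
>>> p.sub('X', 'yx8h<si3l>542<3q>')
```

'yx8hX542X'

Matches: at [4:10] → '<si3l>'; at [13:17] → '<3q>'.
Each match is replaced by 'X'.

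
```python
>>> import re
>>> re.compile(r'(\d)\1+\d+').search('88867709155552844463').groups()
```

('8',)

The match spans [0:20] → '88867709155552844463'.
Captured: group 1 = '8'.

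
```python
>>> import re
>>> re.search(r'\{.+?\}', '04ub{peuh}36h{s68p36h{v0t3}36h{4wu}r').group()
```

'{peuh}'

The match spans [4:10] → '{peuh}'.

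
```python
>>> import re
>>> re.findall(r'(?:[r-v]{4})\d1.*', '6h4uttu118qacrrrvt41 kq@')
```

Pattern: exactly 4 of a character in [r-v] (non-capturing group); then a digit, then a literal '1'; then zero or more of any character.
Since nothing is captured, `findall` lists the 1 matched substring directly.

['uttu118qacrrrvt41 kq@']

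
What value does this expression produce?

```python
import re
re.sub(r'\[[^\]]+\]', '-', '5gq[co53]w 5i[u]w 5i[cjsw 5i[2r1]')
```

'5gq-w 5i-w 5i-'

Matches: at [3:9] → '[co53]'; at [13:16] → '[u]'; at [20:33] → '[cjsw 5i[2r1]'.
Each match is replaced by '-'.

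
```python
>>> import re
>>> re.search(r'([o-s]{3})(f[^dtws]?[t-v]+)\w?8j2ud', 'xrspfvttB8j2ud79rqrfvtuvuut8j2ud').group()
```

'rspfvttB8j2ud'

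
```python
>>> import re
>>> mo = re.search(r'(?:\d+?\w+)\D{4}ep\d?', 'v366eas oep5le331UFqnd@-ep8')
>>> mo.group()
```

'366eas oep5'

This matches one or more of a digit (lazy), then one or more of a word character (non-capturing group); then exactly 4 of a non-digit, then the literal 'ep', then optionally a digit.
The match spans [1:12] → '366eas oep5'.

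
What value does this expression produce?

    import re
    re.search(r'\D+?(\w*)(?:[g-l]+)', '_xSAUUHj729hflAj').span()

The match spans [0:16] → '_xSAUUHj729hflAj'.

(0, 16)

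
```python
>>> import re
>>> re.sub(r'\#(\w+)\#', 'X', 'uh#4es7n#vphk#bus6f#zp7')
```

'uhXvphkXzp7'

Matches: at [2:9] → '#4es7n#'; at [13:20] → '#bus6f#'.
`sub` substitutes 'X' at each match site.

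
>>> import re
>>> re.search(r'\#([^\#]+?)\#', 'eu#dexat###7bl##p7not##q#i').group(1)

'dexat'

The match spans [2:9] → '#dexat#'.
Captured: group 1 = 'dexat'.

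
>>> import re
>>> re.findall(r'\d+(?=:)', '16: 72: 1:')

['16', '72', '1']

Lookahead/lookbehind check context without consuming it, so the matched span excludes the asserted characters.
Walking the string: at [0:2] → '16'; at [4:6] → '72'; at [8:9] → '1'.
`findall` yields the raw match text (3 of them) because the pattern has no groups.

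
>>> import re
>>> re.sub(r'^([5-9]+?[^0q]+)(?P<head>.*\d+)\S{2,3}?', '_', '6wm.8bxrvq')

With the lazy modifier that quantifier settles for the fewest repetitions that let the rest of the pattern succeed (the atoms after it are unaffected and can still be greedy).
`sub` substitutes '_' at each match site.

'_rvq'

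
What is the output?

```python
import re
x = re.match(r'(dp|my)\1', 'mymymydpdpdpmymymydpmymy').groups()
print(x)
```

The match spans [0:4] → 'mymy'.
Captured: group 1 = 'my'.

('my',)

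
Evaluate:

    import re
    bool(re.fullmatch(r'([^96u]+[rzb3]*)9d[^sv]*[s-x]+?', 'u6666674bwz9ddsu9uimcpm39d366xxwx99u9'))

False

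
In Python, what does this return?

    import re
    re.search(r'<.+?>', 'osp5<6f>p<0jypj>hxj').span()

(4, 8)

A non-greedy quantifier consumes as few characters as it can — just enough that the remainder of the pattern still matches from where it stops; whatever follows it matches normally.
`re.search` scans for the first position where the pattern succeeds.
The match spans [4:8] → '<6f>'.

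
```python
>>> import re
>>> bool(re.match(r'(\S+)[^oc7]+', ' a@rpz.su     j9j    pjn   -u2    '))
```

False

`re.match` won't scan ahead — the pattern has to work from the very first character.
Here the pattern fails at index 0, so the call returns None, and `bool(None)` is False.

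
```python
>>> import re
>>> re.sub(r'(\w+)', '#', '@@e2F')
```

'@@#'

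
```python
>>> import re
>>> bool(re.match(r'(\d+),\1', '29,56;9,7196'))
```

False

A backreference is literal: `\1` must see the identical characters the first group matched.
`match` is anchored at position 0; if the pattern doesn't fit there, it returns None.
Here the pattern fails at index 0, so the call returns None, and `bool(None)` is False.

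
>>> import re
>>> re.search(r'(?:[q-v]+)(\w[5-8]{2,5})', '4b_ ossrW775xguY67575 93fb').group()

'ssrW775'

The pattern matches one or more of a character in [q-v] (non-capturing group); then a word character, then 2 to 5 of a character in [5-8] (captured).
`search` walks the string left to right and returns the first match it finds.
The match spans [5:12] → 'ssrW775'.
Captured: group 1 = 'W775'.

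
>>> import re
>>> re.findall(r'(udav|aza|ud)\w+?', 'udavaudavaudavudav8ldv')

['udav', 'udav', 'udav']

`|` is ordered: at each position the engine commits to the first alternative that works.
One capturing group, so `findall` returns just the captured substring from each match — 3 in all.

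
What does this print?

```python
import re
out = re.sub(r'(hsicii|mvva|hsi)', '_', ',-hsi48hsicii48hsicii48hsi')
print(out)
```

Alternation isn't longest-match — the leftmost alternative that fits at this position is chosen.
Matches: at [2:5] → 'hsi'; at [7:13] → 'hsicii'; at [15:21] → 'hsicii'; at [23:26] → 'hsi'.
Every occurrence is swapped for '_'.

,-_48_48_48_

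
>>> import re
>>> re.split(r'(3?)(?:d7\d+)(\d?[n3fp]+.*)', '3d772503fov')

['', '3', 'fov', '']

Pattern: optionally a literal '3' (captured); then the literal 'd7', then one or more of a digit (non-capturing group); then optionally a digit, then one or more of one of [n3fp], then zero or more of any character (captured).
Matches to split on: at [0:11] → '3d772503fov'.
With a capturing group present, the delimiter's captured portion is kept in the result list.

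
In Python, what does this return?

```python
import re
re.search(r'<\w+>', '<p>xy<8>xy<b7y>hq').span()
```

(0, 3)

`re.search` tries every starting position until one works.
The match spans [0:3] → '<p>'.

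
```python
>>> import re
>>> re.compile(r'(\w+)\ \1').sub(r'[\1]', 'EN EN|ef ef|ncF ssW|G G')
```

A backreference is literal: `\1` must see the identical characters the first group matched.
Each match is replaced using the text its own group 1 captured.

'[EN]|[ef]|ncF ssW|[G]'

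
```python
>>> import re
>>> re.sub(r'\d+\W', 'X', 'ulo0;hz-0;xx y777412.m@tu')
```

Pattern: one or more of a digit; then a non-word character.
Matches: at [3:5] → '0;'; at [8:10] → '0;'; at [14:21] → '777412.'.
`sub` substitutes 'X' at each match site.

'uloXhz-Xxx yXm@tu'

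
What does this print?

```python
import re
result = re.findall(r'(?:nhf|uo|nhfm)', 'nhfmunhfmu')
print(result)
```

['nhf', 'nhf']

Alternation tries branches left to right and keeps the first one that lets the overall match succeed at that position.
Walking the string: at [0:3] → 'nhf'; at [5:8] → 'nhf'.
No capturing groups, so `findall` returns the 2 full match strings.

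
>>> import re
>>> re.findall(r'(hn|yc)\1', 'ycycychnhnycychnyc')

['yc', 'hn', 'yc']

A backreference is literal: `\1` must see the identical characters the first group matched.
Walking the string: at [0:4] match 'ycyc', group 1 = 'yc'; at [6:10] match 'hnhn', group 1 = 'hn'; at [10:14] match 'ycyc', group 1 = 'yc'.
One capturing group, so `findall` returns just the captured substring from each match — 3 in all.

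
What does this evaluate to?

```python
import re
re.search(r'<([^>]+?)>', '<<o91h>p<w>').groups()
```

('<o91h',)

The match spans [0:7] → '<<o91h>'.
Captured: group 1 = '<o91h'.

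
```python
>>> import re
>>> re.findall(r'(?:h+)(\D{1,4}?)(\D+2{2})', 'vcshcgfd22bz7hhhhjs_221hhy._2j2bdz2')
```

Pattern: one or more of a literal 'h' (non-capturing group); then 1 to 4 of a non-digit (lazy) (captured); then one or more of a non-digit, then exactly 2 of the literal '2' (captured).
Multiple groups make `findall` return tuples — one 2-tuple for each match.

[('c', 'gfd22'), ('j', 's_22')]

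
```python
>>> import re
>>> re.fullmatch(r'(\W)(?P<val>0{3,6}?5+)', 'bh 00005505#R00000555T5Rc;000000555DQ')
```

None

`re.fullmatch` requires the pattern to consume the entire string.
Here the string isn't matched end-to-end, so the call returns None.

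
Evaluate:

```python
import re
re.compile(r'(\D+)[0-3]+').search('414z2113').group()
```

'z2113'

Pattern: one or more of a non-digit (captured); then one or more of a character in [0-3].
`search` walks the string left to right and returns the first match it finds.
The match spans [3:8] → 'z2113'.
Captured: group 1 = 'z'.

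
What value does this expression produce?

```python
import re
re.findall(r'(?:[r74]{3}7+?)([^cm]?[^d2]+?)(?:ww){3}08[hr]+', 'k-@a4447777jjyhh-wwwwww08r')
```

Lazy quantifiers expand one character at a time until the remainder of the pattern can match.
`findall` collects group 1 from the one match (1 total).

['777jjyhh-']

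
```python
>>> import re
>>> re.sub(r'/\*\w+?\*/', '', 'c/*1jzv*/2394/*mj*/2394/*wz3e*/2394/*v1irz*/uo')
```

Matches: at [1:9] → '/*1jzv*/'; at [13:19] → '/*mj*/'; at [23:31] → '/*wz3e*/'; at [35:44] → '/*v1irz*/'.
Each match is replaced by ''.

'c239423942394uo'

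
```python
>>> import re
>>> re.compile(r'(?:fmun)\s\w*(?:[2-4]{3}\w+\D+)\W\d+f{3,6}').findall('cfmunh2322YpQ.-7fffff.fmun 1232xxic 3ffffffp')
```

['fmun 1232xxic 3ffffff']

The pattern matches the literal 'fmu', then the literal 'n' (non-capturing group); then whitespace, then zero or more of a word character; then exactly 3 of a character in [2-4], then one or more of a word character, then one or more of a non-digit (non-capturing group); then a non-word character, then one or more of a digit; then 3 to 6 of a literal 'f'.
Since nothing is captured, `findall` lists the 1 matched substring directly.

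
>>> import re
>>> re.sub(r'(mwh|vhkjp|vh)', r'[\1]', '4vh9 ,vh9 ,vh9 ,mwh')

Matches: at [1:3] → 'vh'; at [6:8] → 'vh'; at [11:13] → 'vh'; at [16:19] → 'mwh'.
Each match is replaced using the text its own group 1 captured.

'4[vh]9 ,[vh]9 ,[vh]9 ,[mwh]'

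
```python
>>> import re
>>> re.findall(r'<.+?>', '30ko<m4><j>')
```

['<m4>', '<j>']

Scanning left to right: at [4:8] → '<m4>'; at [8:11] → '<j>'.
`findall` yields the raw match text (2 of them) because the pattern has no groups.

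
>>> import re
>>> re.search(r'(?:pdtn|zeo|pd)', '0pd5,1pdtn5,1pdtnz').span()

(1, 3)

The match spans [1:3] → 'pd'.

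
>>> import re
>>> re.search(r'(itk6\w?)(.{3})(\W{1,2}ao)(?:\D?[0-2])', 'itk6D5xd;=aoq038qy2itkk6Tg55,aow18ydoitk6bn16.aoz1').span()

This matches the literal 'it', then the literal 'k6', then optionally a word character (captured); then exactly 3 of any character (captured); then 1 to 2 of a non-word character, then the literal 'ao' (captured); then optionally a non-digit, then a character in [0-2] (non-capturing group).
Unlike `match`, `search` isn't anchored — it looks for the pattern anywhere in the string.
The match spans [0:14] → 'itk6D5xd;=aoq0'.
Captured: group 1 = 'itk6D', group 2 = '5xd', group 3 = ';=ao'.

(0, 14)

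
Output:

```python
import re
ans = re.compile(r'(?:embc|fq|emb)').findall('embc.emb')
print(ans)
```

['embc', 'emb']

Alternation tries branches left to right and keeps the first one that lets the overall match succeed at that position.
No capturing groups, so `findall` returns the 2 full match strings.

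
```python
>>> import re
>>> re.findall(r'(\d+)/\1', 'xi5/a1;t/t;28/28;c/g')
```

['28']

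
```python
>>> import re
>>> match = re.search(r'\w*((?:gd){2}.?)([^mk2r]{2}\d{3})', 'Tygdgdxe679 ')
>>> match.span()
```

The match spans [0:11] → 'Tygdgdxe679'.

(0, 11)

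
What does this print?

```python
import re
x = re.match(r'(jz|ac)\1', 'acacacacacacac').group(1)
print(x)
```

ac

`\1` is not a pattern — it's the concrete string captured by group 1, re-applied verbatim.
`re.match` only tries the pattern at the start of the string.
The match spans [0:4] → 'acac'.
Captured: group 1 = 'ac'.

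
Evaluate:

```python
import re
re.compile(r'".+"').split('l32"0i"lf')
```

Each match becomes a cut point; 2 segments remain.

['l32', 'lf']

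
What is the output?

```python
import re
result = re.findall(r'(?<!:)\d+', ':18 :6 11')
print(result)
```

['8', '11']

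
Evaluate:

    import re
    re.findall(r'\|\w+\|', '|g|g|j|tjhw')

['|g|', '|j|']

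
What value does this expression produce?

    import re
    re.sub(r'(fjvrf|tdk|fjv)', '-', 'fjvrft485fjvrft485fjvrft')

`|` is ordered: at each position the engine commits to the first alternative that works.
Every occurrence is swapped for '-'.

'-t485-t485-t'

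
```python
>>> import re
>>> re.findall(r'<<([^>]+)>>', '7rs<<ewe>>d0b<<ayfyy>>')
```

`findall` collects group 1 from each match (2 total).

['ewe', 'ayfyy']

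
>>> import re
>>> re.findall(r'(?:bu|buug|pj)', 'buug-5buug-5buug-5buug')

['bu', 'bu', 'bu', 'bu']

Alternation isn't longest-match — the leftmost alternative that fits at this position is chosen.
`findall` yields the raw match text (4 of them) because the pattern has no groups.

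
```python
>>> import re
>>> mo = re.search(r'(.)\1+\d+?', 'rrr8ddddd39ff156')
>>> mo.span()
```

(0, 4)

`\1` is not a pattern — it's the concrete string captured by group 1, re-applied verbatim.
The match spans [0:4] → 'rrr8'.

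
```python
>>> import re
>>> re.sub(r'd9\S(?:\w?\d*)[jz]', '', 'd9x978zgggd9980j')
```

'ggg'

Pattern: the literal 'd9', then a non-whitespace character; then optionally a word character, then zero or more of a digit (non-capturing group); then one of [jz].
Matches: at [0:7] → 'd9x978z'; at [10:16] → 'd9980j'.
Each match is replaced by ''.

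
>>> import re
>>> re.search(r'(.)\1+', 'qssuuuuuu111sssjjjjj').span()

(1, 3)

`\1` is not a pattern — it's the concrete string captured by group 1, re-applied verbatim.
The match spans [1:3] → 'ss'.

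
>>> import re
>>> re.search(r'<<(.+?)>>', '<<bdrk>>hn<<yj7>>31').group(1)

'bdrk'

The match spans [0:8] → '<<bdrk>>'.
Captured: group 1 = 'bdrk'.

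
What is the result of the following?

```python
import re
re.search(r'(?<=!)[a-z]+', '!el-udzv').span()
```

Because the assertion is zero-width, the text it checks is not consumed and won't appear in the result.
`re.search` tries every starting position until one works.
The match spans [1:3] → 'el'.

(1, 3)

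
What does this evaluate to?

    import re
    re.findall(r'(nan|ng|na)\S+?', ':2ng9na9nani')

['ng', 'na', 'nan']

Alternation tries branches left to right and keeps the first one that lets the overall match succeed at that position.
With a single group, `findall` returns only what that group captured — 3 items.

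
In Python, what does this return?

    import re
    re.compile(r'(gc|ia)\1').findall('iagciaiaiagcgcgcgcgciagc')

`\1` is not a pattern — it's the concrete string captured by group 1, re-applied verbatim.
Matches: at [4:8] match 'iaia', group 1 = 'ia'; at [10:14] match 'gcgc', group 1 = 'gc'; at [14:18] match 'gcgc', group 1 = 'gc'.
`findall` collects group 1 from each match (3 total).

['ia', 'gc', 'gc']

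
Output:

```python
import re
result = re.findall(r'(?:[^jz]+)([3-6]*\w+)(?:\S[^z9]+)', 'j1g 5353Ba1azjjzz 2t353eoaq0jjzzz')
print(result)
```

['zjjz']

The pattern matches one or more of any character except [jz] (non-capturing group); then zero or more of a character in [3-6], then one or more of a word character (captured); then a non-whitespace character, then one or more of any character except [z9] (non-capturing group).
Walking the string: at [1:30] match '1g 5353Ba1azjjzz 2t353eoaq0jj', group 1 = 'zjjz'.
`findall` collects group 1 from the one match (1 total).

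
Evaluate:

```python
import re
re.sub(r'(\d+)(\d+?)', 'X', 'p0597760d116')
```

'pXdX'

Pattern: one or more of a digit (captured); then one or more of a digit (lazy) (captured).
Matches: at [1:8] → '0597760'; at [9:12] → '116'.
Every occurrence is swapped for 'X'.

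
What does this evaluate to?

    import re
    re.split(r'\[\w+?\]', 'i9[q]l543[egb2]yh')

['i9', 'l543', 'yh']

Matches to split on: at [2:5] → '[q]'; at [9:15] → '[egb2]'.
Splitting on the pattern gives 3 pieces.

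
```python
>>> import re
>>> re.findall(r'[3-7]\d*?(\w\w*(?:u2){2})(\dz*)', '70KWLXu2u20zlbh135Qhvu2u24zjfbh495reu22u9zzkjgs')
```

Pattern: a character in [3-7], then zero or more of a digit (lazy); then a word character, then zero or more of a word character, then the literal 'u2' repeated 2 times (captured); then a digit, then zero or more of a literal 'z' (captured).
With the lazy modifier that quantifier settles for the fewest repetitions that let the rest of the pattern succeed (the atoms after it are unaffected and can still be greedy).
Walking the string: at [0:27] match '70KWLXu2u20zlbh135Qhvu2u24z', groups = ('0KWLXu2u20zlbh135Qhvu2u2', '4z').
2 groups means the one result is a tuple of 2 captured strings — 1 here.

[('0KWLXu2u20zlbh135Qhvu2u2', '4z')]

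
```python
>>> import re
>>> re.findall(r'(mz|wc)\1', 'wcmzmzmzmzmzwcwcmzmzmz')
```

['mz', 'mz', 'wc', 'mz']

A backreference is literal: `\1` must see the identical characters the first group matched.
With a single group, `findall` returns only what that group captured — 4 items.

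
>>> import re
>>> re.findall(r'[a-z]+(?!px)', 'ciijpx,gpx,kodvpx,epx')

['ciijpx', 'gpx', 'kodvpx', 'epx']

The negative lookahead/lookbehind blocks any match where the forbidden context is present.
No capturing groups, so `findall` returns the 4 full match strings.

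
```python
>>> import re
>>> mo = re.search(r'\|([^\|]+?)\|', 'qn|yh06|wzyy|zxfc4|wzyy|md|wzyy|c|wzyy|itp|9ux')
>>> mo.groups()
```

('yh06',)

`re.search` scans for the first position where the pattern succeeds.
The match spans [2:8] → '|yh06|'.
Captured: group 1 = 'yh06'.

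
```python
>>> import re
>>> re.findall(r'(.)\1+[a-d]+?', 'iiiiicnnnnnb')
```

['i', 'n']

`\1` is not a pattern — it's the concrete string captured by group 1, re-applied verbatim.
`findall` collects group 1 from each match (2 total).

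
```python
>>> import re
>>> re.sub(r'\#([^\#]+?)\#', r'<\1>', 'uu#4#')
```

'uu<4>'

Matches: at [2:5] → '#4#'.
Each match is replaced using the text its own group 1 captured.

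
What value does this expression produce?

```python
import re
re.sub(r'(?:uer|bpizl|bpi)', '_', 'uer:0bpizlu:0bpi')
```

'_:0_u:0_'

Alternation tries branches left to right and keeps the first one that lets the overall match succeed at that position.
Matches: at [0:3] → 'uer'; at [5:10] → 'bpizl'; at [13:16] → 'bpi'.
Every occurrence is swapped for '_'.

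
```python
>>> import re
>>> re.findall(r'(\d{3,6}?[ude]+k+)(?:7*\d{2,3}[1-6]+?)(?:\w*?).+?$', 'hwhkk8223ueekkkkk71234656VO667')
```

['8223ueekkkkk']

One capturing group, so `findall` returns just the captured substring from the one match — 1 in all.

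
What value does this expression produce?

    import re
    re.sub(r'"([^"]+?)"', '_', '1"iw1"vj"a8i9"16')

'1_vj_16'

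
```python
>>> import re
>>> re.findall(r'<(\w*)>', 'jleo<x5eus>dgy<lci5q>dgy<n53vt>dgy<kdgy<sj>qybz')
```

['x5eus', 'lci5q', 'n53vt', 'sj']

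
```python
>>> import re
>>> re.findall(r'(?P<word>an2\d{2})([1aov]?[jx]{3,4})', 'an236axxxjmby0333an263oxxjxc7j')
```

[('an236', 'axxxj'), ('an263', 'oxxjx')]

Pattern: the literal 'an2', then exactly 2 of a digit (captured as 'word'); then optionally one of [1aov], then 3 to 4 of one of [jx] (captured).
Multiple groups make `findall` return tuples — one 2-tuple for each match.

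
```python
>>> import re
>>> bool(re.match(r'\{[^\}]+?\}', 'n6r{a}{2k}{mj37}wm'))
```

False

With `match`, the pattern is implicitly anchored at the beginning.
Here position 0 doesn't satisfy it, so the call returns None, and `bool(None)` is False.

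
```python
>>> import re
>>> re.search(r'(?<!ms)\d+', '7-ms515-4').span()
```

(0, 1)

The negative lookaround is zero-width — it rules out positions where the adjacent text would match, without consuming anything.
The match spans [0:1] → '7'.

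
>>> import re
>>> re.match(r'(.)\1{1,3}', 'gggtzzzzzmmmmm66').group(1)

'g'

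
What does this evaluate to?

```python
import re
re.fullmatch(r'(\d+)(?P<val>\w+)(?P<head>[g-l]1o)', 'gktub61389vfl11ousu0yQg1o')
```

`re.fullmatch` is like wrapping the pattern in `^…$` (in single-line mode).
Here the pattern can't cover the whole string, so the call returns None.

None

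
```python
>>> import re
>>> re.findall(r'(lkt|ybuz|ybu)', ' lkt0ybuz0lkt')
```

`|` is ordered: at each position the engine commits to the first alternative that works.
With a single group, `findall` returns only what that group captured — 3 items.

['lkt', 'ybuz', 'lkt']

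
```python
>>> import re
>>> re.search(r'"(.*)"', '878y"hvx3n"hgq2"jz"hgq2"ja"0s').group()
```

`re.search` tries every starting position until one works.
The match spans [4:27] → '"hvx3n"hgq2"jz"hgq2"ja"'.
Captured: group 1 = 'hvx3n"hgq2"jz"hgq2"ja'.

'"hvx3n"hgq2"jz"hgq2"ja"'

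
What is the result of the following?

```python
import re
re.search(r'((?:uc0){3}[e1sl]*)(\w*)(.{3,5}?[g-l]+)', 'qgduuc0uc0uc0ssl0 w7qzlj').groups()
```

('uc0uc0uc0ssl', '0', ' w7qzlj')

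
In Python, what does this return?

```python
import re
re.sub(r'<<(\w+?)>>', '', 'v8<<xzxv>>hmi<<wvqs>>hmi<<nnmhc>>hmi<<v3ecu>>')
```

Matches: at [2:10] → '<<xzxv>>'; at [13:21] → '<<wvqs>>'; at [24:33] → '<<nnmhc>>'; at [36:45] → '<<v3ecu>>'.
Each match is replaced by ''.

'v8hmihmihmi'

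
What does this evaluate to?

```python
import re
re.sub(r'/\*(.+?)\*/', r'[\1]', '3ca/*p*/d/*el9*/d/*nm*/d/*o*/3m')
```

'3ca[p]d[el9]d[nm]d[o]3m'

`\1` in the replacement pulls in group 1's text for each match.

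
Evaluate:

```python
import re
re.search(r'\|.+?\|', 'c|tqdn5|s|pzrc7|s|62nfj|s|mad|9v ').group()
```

'|tqdn5|'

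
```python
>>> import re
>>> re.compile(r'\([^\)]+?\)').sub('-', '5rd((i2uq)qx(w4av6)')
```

Matches: at [3:10] → '((i2uq)'; at [12:19] → '(w4av6)'.
`sub` substitutes '-' at each match site.

'5rd-qx-'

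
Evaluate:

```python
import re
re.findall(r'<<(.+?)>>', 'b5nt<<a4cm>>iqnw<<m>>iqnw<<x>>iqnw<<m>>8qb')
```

Because the quantifier is non-greedy, it stops expanding at the earliest point where the rest of the pattern can succeed.
Matches: at [4:12] match '<<a4cm>>', group 1 = 'a4cm'; at [16:21] match '<<m>>', group 1 = 'm'; at [25:30] match '<<x>>', group 1 = 'x'; at [34:39] match '<<m>>', group 1 = 'm'.
With a single group, `findall` returns only what that group captured — 4 items.

['a4cm', 'm', 'x', 'm']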